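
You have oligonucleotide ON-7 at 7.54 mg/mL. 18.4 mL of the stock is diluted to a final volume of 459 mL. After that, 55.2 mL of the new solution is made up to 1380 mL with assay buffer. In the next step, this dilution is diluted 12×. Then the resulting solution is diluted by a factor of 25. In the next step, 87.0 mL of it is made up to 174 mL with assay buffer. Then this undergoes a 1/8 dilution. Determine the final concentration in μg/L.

Overall dilution factor = 24.95 × 25 × 12 × 25 × 2 × 8 = 2.99 × 10⁶.
7.54 mg/mL / 2.99 × 10⁶ = 2.52 × 10⁻⁶ mg/mL = 2.52 μg/L.

2.52 μg/L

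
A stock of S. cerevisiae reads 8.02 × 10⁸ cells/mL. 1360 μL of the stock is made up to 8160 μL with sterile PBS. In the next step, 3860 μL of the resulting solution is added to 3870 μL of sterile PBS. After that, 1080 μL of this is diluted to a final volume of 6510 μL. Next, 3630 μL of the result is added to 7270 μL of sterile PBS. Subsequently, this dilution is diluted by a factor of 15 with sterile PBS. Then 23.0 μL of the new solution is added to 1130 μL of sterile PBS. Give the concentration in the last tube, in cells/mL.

4900 cells/mL

Overall dilution factor = 6 × 2.003 × 6.028 × 3.003 × 15 × 50.13 = 1.64 × 10⁵.
8.02 × 10⁸ cells/mL / 1.64 × 10⁵ = 4900 cells/mL.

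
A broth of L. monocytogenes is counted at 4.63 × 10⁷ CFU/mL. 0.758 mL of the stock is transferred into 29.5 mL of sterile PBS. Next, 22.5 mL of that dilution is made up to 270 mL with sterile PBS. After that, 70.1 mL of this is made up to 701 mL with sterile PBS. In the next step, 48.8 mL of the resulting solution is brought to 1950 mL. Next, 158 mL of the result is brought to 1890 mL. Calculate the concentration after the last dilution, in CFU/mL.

Overall dilution factor = 39.92 × 12 × 10 × 39.96 × 11.96 = 2.29 × 10⁶.
4.63 × 10⁷ CFU/mL / 2.29 × 10⁶ = 20.2 CFU/mL.

20.2 CFU/mL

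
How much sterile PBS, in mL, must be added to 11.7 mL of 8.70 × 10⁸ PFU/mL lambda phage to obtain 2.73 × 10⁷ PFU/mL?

V₂ = C₁V₁/C₂ = 8.70 × 10⁸ × 11.7 / 2.73 × 10⁷ = 373 mL.
Diluent to add = V₂ − V₁ = 373 − 11.7 = 361 mL.

361 mL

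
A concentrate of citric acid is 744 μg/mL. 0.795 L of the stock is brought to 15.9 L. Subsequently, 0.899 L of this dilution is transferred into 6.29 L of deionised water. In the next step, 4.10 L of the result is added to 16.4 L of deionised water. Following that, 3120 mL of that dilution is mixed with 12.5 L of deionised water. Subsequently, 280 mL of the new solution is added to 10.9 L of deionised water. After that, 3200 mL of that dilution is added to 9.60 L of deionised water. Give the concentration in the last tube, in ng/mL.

1.16 ng/mL

Overall dilution factor = 20 × 7.997 × 5 × 5.006 × 39.93 × 4 = 6.39 × 10⁵.
744 μg/mL / 6.39 × 10⁵ = 1.16 × 10⁻³ μg/mL = 1.16 ng/mL.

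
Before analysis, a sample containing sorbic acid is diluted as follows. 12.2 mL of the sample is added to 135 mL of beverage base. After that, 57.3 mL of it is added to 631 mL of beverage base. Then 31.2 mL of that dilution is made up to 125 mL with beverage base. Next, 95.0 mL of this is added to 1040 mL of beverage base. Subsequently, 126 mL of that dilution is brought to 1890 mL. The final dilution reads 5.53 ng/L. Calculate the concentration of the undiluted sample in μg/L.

575 μg/L

Overall dilution factor = 12.07 × 12.01 × 4.006 × 11.95 × 15 = 1.04 × 10⁵.
Original = 5.53 ng/L × 1.04 × 10⁵ = 5.75 × 10⁵ ng/L = 575 μg/L.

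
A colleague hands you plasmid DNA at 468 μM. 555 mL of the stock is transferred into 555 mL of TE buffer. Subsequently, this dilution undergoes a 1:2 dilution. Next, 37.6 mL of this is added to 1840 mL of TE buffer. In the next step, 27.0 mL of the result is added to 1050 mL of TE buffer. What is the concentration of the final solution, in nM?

58.7 nM

Overall dilution factor = 2 × 2 × 49.94 × 39.89 = 7968.
468 μM / 7968 = 0.0587 μM = 58.7 nM.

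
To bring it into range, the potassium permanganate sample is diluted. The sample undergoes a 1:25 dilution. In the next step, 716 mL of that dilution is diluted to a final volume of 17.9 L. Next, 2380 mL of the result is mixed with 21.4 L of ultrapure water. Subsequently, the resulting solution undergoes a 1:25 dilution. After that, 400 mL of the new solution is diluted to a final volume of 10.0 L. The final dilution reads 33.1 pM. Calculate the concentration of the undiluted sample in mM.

0.129 mM

Overall dilution factor = 25 × 25 × 9.992 × 25 × 25 = 3.90 × 10⁶.
Original = 33.1 pM × 3.90 × 10⁶ = 1.29 × 10⁸ pM = 0.129 mM.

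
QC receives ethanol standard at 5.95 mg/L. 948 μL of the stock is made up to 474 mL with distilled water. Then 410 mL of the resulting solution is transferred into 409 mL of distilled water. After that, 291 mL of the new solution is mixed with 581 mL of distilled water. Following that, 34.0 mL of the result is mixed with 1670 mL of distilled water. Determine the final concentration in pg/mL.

39.7 pg/mL

Overall dilution factor = 500 × 1.998 × 2.997 × 50.12 = 1.50 × 10⁵.
5.95 mg/L / 1.50 × 10⁵ = 3.97 × 10⁻⁵ mg/L = 39.7 pg/mL.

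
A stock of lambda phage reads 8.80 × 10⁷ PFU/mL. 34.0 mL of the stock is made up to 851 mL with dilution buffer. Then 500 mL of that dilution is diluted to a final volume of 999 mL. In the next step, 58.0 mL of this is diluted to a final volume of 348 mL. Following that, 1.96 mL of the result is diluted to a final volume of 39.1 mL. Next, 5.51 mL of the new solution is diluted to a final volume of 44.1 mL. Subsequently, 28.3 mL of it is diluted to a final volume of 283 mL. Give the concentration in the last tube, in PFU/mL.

184 PFU/mL

Overall dilution factor = 25.03 × 1.998 × 6 × 19.95 × 8.004 × 10 = 4.79 × 10⁵.
8.80 × 10⁷ PFU/mL / 4.79 × 10⁵ = 184 PFU/mL.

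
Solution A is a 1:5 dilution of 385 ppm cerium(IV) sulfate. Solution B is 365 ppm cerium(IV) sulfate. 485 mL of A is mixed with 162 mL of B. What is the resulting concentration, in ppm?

C_A = 385 ppm / 5 = 77.0 ppm.
C_mix = (C_A·V_A + C_B·V_B)/(V_A + V_B) = (77.0×485 + 365×162) / 647.0 = 149 ppm.

149 ppm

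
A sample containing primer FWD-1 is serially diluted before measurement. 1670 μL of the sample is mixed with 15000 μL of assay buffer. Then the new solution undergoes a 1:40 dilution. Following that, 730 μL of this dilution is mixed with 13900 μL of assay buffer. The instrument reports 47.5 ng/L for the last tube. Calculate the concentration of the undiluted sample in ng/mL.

Overall dilution factor = 9.982 × 40 × 20.04 = 8002.
Original = 47.5 ng/L × 8002 = 3.80 × 10⁵ ng/L = 380 ng/mL.

380 ng/mL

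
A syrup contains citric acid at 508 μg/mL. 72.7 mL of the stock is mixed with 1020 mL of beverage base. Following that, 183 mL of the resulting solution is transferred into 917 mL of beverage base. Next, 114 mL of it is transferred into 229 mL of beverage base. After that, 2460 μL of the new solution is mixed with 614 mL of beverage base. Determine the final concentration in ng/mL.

Overall dilution factor = 15.03 × 6.011 × 3.009 × 250.6 = 6.81 × 10⁴.
508 μg/mL / 6.81 × 10⁴ = 7.46 × 10⁻³ μg/mL = 7.46 ng/mL.

7.46 ng/mL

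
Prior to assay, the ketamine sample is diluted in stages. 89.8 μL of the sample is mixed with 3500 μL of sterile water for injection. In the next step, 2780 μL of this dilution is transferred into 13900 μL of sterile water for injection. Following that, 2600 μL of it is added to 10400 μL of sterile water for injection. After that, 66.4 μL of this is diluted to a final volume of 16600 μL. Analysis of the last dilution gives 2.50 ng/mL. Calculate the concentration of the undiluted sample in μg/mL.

750 μg/mL

Overall dilution factor = 39.98 × 6 × 5 × 250 = 3.00 × 10⁵.
Original = 2.50 ng/mL × 3.00 × 10⁵ = 7.50 × 10⁵ ng/mL = 750 μg/mL.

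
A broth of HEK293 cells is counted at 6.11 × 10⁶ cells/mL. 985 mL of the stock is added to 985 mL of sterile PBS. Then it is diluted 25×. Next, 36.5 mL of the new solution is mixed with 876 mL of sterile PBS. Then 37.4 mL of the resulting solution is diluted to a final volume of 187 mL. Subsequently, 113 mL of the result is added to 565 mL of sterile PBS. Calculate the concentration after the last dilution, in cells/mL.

163 cells/mL

Overall dilution factor = 2 × 25 × 25 × 5 × 6 = 3.75 × 10⁴.
6.11 × 10⁶ cells/mL / 3.75 × 10⁴ = 163 cells/mL.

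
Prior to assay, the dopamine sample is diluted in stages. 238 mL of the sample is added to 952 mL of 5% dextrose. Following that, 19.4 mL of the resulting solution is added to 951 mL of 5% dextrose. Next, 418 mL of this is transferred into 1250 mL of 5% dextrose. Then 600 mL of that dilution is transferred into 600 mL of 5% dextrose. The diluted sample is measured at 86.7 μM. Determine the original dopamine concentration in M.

0.173 M

Overall dilution factor = 5 × 50.02 × 3.990 × 2 = 1996.
Original = 86.7 μM × 1996 = 1.73 × 10⁵ μM = 0.173 M.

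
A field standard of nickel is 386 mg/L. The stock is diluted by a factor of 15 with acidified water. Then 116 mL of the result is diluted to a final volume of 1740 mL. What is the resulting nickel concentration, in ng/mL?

1720 ng/mL

Overall dilution factor = 15 × 15 = 225.
386 mg/L / 225 = 1.72 mg/L = 1720 ng/mL.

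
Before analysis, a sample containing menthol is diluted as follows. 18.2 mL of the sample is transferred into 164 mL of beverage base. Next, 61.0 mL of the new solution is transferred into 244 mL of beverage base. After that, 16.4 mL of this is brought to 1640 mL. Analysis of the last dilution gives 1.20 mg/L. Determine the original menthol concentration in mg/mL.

6.01 mg/mL

Overall dilution factor = 10.01 × 5 × 100 = 5005.
Original = 1.20 mg/L × 5005 = 6007 mg/L = 6.01 mg/mL.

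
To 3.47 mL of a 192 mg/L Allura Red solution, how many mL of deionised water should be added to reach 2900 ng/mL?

2900 ng/mL = 2.90 mg/L.
V₂ = C₁V₁/C₂ = 192 × 3.47 / 2.90 = 230 mL.
Diluent to add = V₂ − V₁ = 230 − 3.47 = 226 mL.

226 mL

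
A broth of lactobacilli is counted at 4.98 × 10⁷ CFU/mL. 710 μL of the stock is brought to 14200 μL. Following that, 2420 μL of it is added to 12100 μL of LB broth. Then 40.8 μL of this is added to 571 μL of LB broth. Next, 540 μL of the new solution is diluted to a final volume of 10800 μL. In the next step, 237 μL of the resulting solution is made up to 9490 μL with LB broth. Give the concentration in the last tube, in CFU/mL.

Overall dilution factor = 20 × 6 × 15.00 × 20 × 40.04 = 1.44 × 10⁶.
4.98 × 10⁷ CFU/mL / 1.44 × 10⁶ = 34.6 CFU/mL.

34.6 CFU/mL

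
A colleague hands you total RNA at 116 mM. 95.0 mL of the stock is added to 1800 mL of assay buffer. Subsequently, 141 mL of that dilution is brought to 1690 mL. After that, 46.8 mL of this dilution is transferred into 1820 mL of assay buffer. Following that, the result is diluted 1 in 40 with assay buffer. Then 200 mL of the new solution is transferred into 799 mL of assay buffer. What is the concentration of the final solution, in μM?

0.0609 μM

Overall dilution factor = 19.95 × 11.99 × 39.89 × 40 × 4.995 = 1.91 × 10⁶.
116 mM / 1.91 × 10⁶ = 6.09 × 10⁻⁵ mM = 0.0609 μM.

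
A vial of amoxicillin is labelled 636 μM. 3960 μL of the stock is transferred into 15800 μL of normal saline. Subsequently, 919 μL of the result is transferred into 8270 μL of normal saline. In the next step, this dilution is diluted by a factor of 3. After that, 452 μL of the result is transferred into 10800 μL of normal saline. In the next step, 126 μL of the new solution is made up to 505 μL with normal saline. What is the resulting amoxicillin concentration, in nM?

42.6 nM

Overall dilution factor = 4.990 × 9.999 × 3 × 24.89 × 4.008 = 1.49 × 10⁴.
636 μM / 1.49 × 10⁴ = 0.0426 μM = 42.6 nM.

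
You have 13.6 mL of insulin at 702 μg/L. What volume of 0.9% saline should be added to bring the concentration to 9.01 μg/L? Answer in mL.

1050 mL

V₂ = C₁V₁/C₂ = 702 × 13.6 / 9.01 = 1060 mL.
Diluent to add = V₂ − V₁ = 1060 − 13.6 = 1050 mL.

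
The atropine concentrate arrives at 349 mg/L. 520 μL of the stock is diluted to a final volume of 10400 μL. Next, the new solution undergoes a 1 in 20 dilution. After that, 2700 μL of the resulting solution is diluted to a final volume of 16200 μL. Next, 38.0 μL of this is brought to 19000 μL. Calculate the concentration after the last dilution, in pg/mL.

Overall dilution factor = 20 × 20 × 6 × 500 = 1.20 × 10⁶.
349 mg/L / 1.20 × 10⁶ = 2.91 × 10⁻⁴ mg/L = 291 pg/mL.

291 pg/mL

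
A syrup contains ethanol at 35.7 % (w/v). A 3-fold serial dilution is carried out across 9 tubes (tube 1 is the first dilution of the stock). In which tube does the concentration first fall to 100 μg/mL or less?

Tube n has concentration 35.7 % (w/v) / 3ⁿ.
Need 3ⁿ ≥ 35.7 % (w/v) / 100 μg/mL = 3570, so n ≥ 7.45.
First such tube: n = 8.

tube 8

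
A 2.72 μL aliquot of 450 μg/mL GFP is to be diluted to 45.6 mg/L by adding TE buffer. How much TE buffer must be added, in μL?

45.6 mg/L = 45.6 μg/mL.
V₂ = C₁V₁/C₂ = 450 × 2.72 / 45.6 = 26.8 μL.
Diluent to add = V₂ − V₁ = 26.8 − 2.72 = 24.1 μL.

24.1 μL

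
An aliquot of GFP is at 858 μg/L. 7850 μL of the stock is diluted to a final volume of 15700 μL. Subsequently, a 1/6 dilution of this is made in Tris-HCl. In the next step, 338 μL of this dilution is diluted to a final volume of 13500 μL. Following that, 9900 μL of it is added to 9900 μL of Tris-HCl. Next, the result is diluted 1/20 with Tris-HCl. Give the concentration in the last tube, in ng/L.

44.8 ng/L

Overall dilution factor = 2 × 6 × 39.94 × 2 × 20 = 1.92 × 10⁴.
858 μg/L / 1.92 × 10⁴ = 0.0448 μg/L = 44.8 ng/L.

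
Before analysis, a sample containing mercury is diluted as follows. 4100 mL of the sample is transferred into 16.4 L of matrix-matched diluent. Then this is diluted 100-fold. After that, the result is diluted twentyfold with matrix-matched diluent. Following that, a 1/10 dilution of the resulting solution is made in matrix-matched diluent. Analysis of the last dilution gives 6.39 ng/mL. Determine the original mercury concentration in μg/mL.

Overall dilution factor = 5 × 100 × 20 × 10 = 1.00 × 10⁵.
Original = 6.39 ng/mL × 1.00 × 10⁵ = 6.39 × 10⁵ ng/mL = 639 μg/mL.

639 μg/mL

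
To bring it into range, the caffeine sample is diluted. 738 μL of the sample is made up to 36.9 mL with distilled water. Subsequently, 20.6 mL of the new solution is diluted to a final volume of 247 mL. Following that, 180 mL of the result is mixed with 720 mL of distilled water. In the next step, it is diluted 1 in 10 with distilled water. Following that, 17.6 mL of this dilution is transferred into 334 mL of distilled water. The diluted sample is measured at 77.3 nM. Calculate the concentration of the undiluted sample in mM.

46.3 mM

Overall dilution factor = 50 × 11.99 × 5 × 10 × 19.98 = 5.99 × 10⁵.
Original = 77.3 nM × 5.99 × 10⁵ = 4.63 × 10⁷ nM = 46.3 mM.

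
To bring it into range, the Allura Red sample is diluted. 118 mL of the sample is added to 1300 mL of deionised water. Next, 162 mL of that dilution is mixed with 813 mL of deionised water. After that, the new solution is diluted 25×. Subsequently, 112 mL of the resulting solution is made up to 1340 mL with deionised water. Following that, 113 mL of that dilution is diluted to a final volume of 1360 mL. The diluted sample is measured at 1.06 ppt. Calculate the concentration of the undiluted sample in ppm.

Overall dilution factor = 12.02 × 6.019 × 25 × 11.96 × 12.04 = 2.60 × 10⁵.
Original = 1.06 ppt × 2.60 × 10⁵ = 2.76 × 10⁵ ppt = 0.276 ppm.

0.276 ppm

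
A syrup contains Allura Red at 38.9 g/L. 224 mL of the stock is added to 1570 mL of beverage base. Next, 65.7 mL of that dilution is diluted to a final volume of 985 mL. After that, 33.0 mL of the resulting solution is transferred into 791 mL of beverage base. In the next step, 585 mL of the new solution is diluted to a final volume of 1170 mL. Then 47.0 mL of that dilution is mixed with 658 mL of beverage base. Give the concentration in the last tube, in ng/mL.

Overall dilution factor = 8.009 × 14.99 × 24.97 × 2 × 15 = 8.99 × 10⁴.
38.9 g/L / 8.99 × 10⁴ = 4.32 × 10⁻⁴ g/L = 432 ng/mL.

432 ng/mL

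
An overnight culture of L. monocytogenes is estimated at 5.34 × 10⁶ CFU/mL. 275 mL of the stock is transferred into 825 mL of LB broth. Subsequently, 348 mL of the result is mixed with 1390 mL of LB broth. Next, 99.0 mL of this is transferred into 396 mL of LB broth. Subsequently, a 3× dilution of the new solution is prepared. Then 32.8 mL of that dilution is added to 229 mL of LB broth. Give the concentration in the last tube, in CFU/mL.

2230 CFU/mL

Overall dilution factor = 4 × 4.994 × 5 × 3 × 7.982 = 2392.
5.34 × 10⁶ CFU/mL / 2392 = 2230 CFU/mL.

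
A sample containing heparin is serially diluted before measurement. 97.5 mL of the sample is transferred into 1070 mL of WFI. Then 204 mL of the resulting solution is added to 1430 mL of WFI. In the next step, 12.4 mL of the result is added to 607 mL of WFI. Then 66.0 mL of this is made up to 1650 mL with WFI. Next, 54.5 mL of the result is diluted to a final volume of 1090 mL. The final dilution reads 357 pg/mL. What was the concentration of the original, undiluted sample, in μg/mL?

855 μg/mL

Overall dilution factor = 11.97 × 8.010 × 49.95 × 25 × 20 = 2.40 × 10⁶.
Original = 357 pg/mL × 2.40 × 10⁶ = 8.55 × 10⁸ pg/mL = 855 μg/mL.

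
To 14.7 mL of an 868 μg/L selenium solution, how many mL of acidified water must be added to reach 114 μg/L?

97.2 mL

V₂ = C₁V₁/C₂ = 868 × 14.7 / 114 = 112 mL.
Diluent to add = V₂ − V₁ = 112 − 14.7 = 97.2 mL.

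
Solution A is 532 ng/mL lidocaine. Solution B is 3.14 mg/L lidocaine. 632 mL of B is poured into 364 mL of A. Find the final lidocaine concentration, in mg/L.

2.19 mg/L

C_B = 3.14 mg/L = 3140 ng/mL.
C_mix = (C_A·V_A + C_B·V_B)/(V_A + V_B) = (532×364 + 3140×632) / 996.0 = 2187 ng/mL = 2.19 mg/L.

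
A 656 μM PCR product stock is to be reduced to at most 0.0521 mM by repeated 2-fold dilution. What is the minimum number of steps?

Need 2ⁿ ≥ 12.6, so n ≥ log(12.6)/log(2) = 3.65.
Minimum whole steps: n = 4.

4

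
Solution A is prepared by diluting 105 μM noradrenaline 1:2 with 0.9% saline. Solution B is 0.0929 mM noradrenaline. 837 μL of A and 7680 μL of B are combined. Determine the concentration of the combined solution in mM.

C_A = 105 μM / 2 = 52.5 μM.
C_B = 0.0929 mM = 92.9 μM.
C_mix = (C_A·V_A + C_B·V_B)/(V_A + V_B) = (52.5×837 + 92.9×7680) / 8517 = 88.9 μM = 0.0889 mM.

0.0889 mM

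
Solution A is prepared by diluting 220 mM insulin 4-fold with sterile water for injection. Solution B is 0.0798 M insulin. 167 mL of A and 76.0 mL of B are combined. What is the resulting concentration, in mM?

C_A = 220 mM / 4 = 55.0 mM.
C_B = 0.0798 M = 79.8 mM.
C_mix = (C_A·V_A + C_B·V_B)/(V_A + V_B) = (55.0×167 + 79.8×76.0) / 243.0 = 62.8 mM.

62.8 mM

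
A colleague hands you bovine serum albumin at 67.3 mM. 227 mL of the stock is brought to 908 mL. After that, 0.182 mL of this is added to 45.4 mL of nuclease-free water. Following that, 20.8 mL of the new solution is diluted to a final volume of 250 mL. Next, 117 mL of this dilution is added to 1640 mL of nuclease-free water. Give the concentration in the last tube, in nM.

372 nM

Overall dilution factor = 4 × 250.5 × 12.02 × 15.02 = 1.81 × 10⁵.
67.3 mM / 1.81 × 10⁵ = 3.72 × 10⁻⁴ mM = 372 nM.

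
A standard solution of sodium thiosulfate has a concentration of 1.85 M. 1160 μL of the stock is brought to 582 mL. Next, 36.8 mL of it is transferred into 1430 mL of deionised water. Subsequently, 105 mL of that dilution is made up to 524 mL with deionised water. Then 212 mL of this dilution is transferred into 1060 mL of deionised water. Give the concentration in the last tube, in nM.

3090 nM

Overall dilution factor = 501.7 × 39.86 × 4.990 × 6 = 5.99 × 10⁵.
1.85 M / 5.99 × 10⁵ = 3.09 × 10⁻⁶ M = 3090 nM.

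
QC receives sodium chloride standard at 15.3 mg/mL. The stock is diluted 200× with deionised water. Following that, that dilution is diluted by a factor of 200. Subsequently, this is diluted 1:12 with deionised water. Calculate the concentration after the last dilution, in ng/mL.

Overall dilution factor = 200 × 200 × 12 = 4.80 × 10⁵.
15.3 mg/mL / 4.80 × 10⁵ = 3.19 × 10⁻⁵ mg/mL = 31.9 ng/mL.

31.9 ng/mL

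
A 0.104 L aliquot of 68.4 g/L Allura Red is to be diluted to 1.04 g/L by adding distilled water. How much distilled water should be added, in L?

6.74 L

V₂ = C₁V₁/C₂ = 68.4 × 0.104 / 1.04 = 6.84 L.
Diluent to add = V₂ − V₁ = 6.84 − 0.104 = 6.74 L.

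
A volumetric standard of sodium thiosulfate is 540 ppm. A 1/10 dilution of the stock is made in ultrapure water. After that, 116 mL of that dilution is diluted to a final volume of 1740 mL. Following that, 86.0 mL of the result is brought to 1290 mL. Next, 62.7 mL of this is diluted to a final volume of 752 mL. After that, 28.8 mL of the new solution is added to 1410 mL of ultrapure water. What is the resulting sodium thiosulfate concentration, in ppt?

401 ppt

Overall dilution factor = 10 × 15 × 15 × 11.99 × 49.96 = 1.35 × 10⁶.
540 ppm / 1.35 × 10⁶ = 4.01 × 10⁻⁴ ppm = 401 ppt.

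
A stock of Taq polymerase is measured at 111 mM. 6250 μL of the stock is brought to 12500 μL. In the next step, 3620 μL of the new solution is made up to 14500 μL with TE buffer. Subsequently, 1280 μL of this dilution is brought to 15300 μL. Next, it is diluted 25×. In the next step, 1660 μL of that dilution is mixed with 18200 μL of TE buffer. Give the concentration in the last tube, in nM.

Overall dilution factor = 2 × 4.006 × 11.95 × 25 × 11.96 = 2.86 × 10⁴.
111 mM / 2.86 × 10⁴ = 3.88 × 10⁻³ mM = 3880 nM.

3880 nM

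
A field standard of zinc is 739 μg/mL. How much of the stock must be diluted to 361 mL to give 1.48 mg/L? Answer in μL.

723 μL

1.48 mg/L = 1.48 μg/mL.
V₁ = C₂V₂/C₁ = 1.48 × 361 / 739 = 0.723 mL = 723 μL.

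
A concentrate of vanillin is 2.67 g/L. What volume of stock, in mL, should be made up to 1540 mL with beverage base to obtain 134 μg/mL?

77.3 mL

134 μg/mL = 0.134 g/L.
V₁ = C₂V₂/C₁ = 0.134 × 1540 / 2.67 = 77.3 mL.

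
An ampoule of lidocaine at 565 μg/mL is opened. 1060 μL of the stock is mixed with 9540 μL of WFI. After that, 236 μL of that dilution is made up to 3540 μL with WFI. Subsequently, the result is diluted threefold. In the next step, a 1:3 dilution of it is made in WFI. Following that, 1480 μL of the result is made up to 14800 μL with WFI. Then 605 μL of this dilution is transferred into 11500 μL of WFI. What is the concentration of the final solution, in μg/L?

2.09 μg/L

Overall dilution factor = 10 × 15 × 3 × 3 × 10 × 20.01 = 2.70 × 10⁵.
565 μg/mL / 2.70 × 10⁵ = 2.09 × 10⁻³ μg/mL = 2.09 μg/L.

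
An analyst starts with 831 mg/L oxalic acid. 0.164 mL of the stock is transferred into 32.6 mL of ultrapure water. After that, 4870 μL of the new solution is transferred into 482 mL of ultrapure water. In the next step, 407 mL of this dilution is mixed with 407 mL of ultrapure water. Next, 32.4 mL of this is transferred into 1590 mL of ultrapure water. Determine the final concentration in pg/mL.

Overall dilution factor = 199.8 × 99.97 × 2 × 50.07 = 2.00 × 10⁶.
831 mg/L / 2.00 × 10⁶ = 4.15 × 10⁻⁴ mg/L = 415 pg/mL.

415 pg/mL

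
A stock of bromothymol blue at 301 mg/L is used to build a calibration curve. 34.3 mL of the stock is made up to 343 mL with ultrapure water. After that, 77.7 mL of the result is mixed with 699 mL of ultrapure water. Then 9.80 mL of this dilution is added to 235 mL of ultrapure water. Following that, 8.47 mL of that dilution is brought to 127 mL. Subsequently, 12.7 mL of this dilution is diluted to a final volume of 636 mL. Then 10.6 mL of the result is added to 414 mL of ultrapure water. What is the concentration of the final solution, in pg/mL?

Overall dilution factor = 10 × 9.996 × 24.98 × 14.99 × 50.08 × 40.06 = 7.51 × 10⁷.
301 mg/L / 7.51 × 10⁷ = 4.01 × 10⁻⁶ mg/L = 4.01 pg/mL.

4.01 pg/mL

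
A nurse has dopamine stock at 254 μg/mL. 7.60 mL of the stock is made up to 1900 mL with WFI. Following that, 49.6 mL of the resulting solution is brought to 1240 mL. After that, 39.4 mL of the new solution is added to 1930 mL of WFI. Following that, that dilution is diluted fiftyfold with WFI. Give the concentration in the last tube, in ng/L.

16.3 ng/L

Overall dilution factor = 250 × 25 × 49.98 × 50 = 1.56 × 10⁷.
254 μg/mL / 1.56 × 10⁷ = 1.63 × 10⁻⁵ μg/mL = 16.3 ng/L.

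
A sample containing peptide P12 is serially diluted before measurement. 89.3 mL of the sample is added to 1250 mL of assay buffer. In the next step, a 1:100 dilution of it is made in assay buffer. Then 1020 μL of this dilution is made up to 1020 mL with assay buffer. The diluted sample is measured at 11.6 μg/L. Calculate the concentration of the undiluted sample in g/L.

Overall dilution factor = 15.00 × 100 × 1000 = 1.50 × 10⁶.
Original = 11.6 μg/L × 1.50 × 10⁶ = 1.74 × 10⁷ μg/L = 17.4 g/L.

17.4 g/L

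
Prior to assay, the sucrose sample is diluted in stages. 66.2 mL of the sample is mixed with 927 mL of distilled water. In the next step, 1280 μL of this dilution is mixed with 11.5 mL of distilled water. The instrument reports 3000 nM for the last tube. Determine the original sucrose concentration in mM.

Overall dilution factor = 15.00 × 9.984 = 150.
Original = 3000 nM × 150 = 4.49 × 10⁵ nM = 0.449 mM.

0.449 mM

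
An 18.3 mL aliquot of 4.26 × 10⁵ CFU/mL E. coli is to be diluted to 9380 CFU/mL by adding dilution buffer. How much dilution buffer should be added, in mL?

V₂ = C₁V₁/C₂ = 4.26 × 10⁵ × 18.3 / 9380 = 831 mL.
Diluent to add = V₂ − V₁ = 831 − 18.3 = 813 mL.

813 mL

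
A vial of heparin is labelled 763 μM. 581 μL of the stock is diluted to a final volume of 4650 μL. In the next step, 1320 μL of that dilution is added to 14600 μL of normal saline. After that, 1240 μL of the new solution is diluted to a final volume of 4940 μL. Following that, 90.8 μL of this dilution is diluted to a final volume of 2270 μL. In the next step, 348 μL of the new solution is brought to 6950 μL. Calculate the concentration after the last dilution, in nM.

3.97 nM

Overall dilution factor = 8.003 × 12.06 × 3.984 × 25 × 19.97 = 1.92 × 10⁵.
763 μM / 1.92 × 10⁵ = 3.97 × 10⁻³ μM = 3.97 nM.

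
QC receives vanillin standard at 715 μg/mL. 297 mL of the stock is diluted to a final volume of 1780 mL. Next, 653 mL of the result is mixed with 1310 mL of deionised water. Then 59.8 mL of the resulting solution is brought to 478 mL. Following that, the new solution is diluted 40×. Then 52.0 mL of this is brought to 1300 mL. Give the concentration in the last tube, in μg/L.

4.96 μg/L

Overall dilution factor = 5.993 × 3.006 × 7.993 × 40 × 25 = 1.44 × 10⁵.
715 μg/mL / 1.44 × 10⁵ = 4.96 × 10⁻³ μg/mL = 4.96 μg/L.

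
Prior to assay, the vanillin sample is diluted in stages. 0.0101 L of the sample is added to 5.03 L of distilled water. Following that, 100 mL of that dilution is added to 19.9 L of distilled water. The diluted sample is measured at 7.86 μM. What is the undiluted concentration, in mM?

784 mM

Overall dilution factor = 499.0 × 200 = 9.98 × 10⁴.
Original = 7.86 μM × 9.98 × 10⁴ = 7.84 × 10⁵ μM = 784 mM.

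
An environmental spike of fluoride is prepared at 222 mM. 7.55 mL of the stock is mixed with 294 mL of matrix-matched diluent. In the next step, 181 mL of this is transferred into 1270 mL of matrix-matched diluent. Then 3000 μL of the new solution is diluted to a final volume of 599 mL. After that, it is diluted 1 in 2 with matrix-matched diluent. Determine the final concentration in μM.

1.74 μM

Overall dilution factor = 39.94 × 8.017 × 199.7 × 2 = 1.28 × 10⁵.
222 mM / 1.28 × 10⁵ = 1.74 × 10⁻³ mM = 1.74 μM.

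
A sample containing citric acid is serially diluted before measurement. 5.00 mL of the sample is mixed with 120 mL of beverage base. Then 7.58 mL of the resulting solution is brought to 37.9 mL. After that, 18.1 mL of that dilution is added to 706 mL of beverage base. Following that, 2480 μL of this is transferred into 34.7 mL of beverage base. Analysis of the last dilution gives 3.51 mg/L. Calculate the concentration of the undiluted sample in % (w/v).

26.3 % (w/v)

Overall dilution factor = 25 × 5 × 40.01 × 14.99 = 7.50 × 10⁴.
Original = 3.51 mg/L × 7.50 × 10⁴ = 2.63 × 10⁵ mg/L = 26.3 % (w/v).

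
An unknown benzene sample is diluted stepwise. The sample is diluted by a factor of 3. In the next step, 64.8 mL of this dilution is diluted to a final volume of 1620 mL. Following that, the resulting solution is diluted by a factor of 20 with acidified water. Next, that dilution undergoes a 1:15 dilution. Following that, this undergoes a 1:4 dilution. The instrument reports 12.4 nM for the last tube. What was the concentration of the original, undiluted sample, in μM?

Overall dilution factor = 3 × 25 × 20 × 15 × 4 = 9.00 × 10⁴.
Original = 12.4 nM × 9.00 × 10⁴ = 1.12 × 10⁶ nM = 1120 μM.

1120 μM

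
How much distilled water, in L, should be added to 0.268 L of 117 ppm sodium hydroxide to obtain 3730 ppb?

8.14 L

3730 ppb = 3.73 ppm.
V₂ = C₁V₁/C₂ = 117 × 0.268 / 3.73 = 8.41 L.
Diluent to add = V₂ − V₁ = 8.41 − 0.268 = 8.14 L.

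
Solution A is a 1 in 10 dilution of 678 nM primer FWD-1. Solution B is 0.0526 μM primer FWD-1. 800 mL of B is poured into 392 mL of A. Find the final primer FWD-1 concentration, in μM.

0.0576 μM

C_A = 678 nM / 10 = 67.8 nM.
C_B = 0.0526 μM = 52.6 nM.
C_mix = (C_A·V_A + C_B·V_B)/(V_A + V_B) = (67.8×392 + 52.6×800) / 1192 = 57.6 nM = 0.0576 μM.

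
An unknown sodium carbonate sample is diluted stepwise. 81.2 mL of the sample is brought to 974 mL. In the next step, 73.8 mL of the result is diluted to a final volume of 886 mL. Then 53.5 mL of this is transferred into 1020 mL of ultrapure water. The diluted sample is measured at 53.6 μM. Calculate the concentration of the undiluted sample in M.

Overall dilution factor = 12.00 × 12.01 × 20.07 = 2890.
Original = 53.6 μM × 2890 = 1.55 × 10⁵ μM = 0.155 M.

0.155 M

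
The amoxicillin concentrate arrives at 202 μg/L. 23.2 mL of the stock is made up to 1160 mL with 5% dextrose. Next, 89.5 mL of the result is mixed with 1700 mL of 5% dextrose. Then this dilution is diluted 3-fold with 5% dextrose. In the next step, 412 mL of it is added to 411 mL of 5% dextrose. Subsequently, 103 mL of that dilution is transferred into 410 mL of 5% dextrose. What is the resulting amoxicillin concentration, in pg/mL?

6.77 pg/mL

Overall dilution factor = 50 × 19.99 × 3 × 1.998 × 4.981 = 2.98 × 10⁴.
202 μg/L / 2.98 × 10⁴ = 6.77 × 10⁻³ μg/L = 6.77 pg/mL.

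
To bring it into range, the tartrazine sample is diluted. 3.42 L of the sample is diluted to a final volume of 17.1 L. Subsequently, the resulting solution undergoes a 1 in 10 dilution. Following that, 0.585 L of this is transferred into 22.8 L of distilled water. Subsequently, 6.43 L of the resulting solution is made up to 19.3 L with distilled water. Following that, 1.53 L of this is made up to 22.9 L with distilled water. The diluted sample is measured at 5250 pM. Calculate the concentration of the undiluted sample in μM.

Overall dilution factor = 5 × 10 × 39.97 × 3.002 × 14.97 = 8.98 × 10⁴.
Original = 5250 pM × 8.98 × 10⁴ = 4.71 × 10⁸ pM = 471 μM.

471 μM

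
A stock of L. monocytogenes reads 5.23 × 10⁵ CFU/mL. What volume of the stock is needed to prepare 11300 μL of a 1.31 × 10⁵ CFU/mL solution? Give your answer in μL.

2830 μL

V₁ = C₂V₂/C₁ = 1.31 × 10⁵ × 11300 / 5.23 × 10⁵ = 2830 μL.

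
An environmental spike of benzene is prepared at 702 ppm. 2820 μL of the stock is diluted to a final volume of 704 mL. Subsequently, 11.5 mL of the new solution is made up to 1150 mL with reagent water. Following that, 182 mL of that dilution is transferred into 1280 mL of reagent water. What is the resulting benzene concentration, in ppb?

3.50 ppb

Overall dilution factor = 249.6 × 100 × 8.033 = 2.01 × 10⁵.
702 ppm / 2.01 × 10⁵ = 3.50 × 10⁻³ ppm = 3.50 ppb.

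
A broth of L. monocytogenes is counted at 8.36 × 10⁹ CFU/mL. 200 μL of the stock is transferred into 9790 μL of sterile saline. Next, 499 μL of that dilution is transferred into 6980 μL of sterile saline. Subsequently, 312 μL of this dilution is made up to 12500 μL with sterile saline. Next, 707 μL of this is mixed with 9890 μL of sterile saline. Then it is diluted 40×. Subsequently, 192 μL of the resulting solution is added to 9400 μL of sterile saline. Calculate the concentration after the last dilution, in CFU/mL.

Overall dilution factor = 49.95 × 14.99 × 40.06 × 14.99 × 40 × 49.96 = 8.98 × 10⁸.
8.36 × 10⁹ CFU/mL / 8.98 × 10⁸ = 9.31 CFU/mL.

9.31 CFU/mL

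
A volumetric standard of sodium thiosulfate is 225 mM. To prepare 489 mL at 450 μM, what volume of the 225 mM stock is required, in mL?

450 μM = 0.450 mM.
V₁ = C₂V₂/C₁ = 0.450 × 489 / 225 = 0.978 mL.

0.978 mL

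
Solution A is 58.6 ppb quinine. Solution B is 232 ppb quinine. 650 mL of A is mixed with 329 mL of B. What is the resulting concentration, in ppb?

117 ppb

C_mix = (C_A·V_A + C_B·V_B)/(V_A + V_B) = (58.6×650 + 232×329) / 979.0 = 117 ppb.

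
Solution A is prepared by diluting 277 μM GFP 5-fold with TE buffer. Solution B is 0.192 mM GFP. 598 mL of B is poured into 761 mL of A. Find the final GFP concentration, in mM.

0.116 mM

C_A = 277 μM / 5 = 55.4 μM.
C_B = 0.192 mM = 192 μM.
C_mix = (C_A·V_A + C_B·V_B)/(V_A + V_B) = (55.4×761 + 192×598) / 1359 = 116 μM = 0.116 mM.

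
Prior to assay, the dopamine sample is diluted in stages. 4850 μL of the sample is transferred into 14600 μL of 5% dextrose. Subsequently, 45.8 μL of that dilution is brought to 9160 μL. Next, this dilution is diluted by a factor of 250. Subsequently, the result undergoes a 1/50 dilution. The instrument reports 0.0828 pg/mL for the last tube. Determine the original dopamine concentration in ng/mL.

830 ng/mL

Overall dilution factor = 4.010 × 200 × 250 × 50 = 1.00 × 10⁷.
Original = 0.0828 pg/mL × 1.00 × 10⁷ = 8.30 × 10⁵ pg/mL = 830 ng/mL.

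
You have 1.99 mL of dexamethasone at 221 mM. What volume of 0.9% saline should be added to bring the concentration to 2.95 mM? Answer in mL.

147 mL

V₂ = C₁V₁/C₂ = 221 × 1.99 / 2.95 = 149 mL.
Diluent to add = V₂ − V₁ = 149 − 1.99 = 147 mL.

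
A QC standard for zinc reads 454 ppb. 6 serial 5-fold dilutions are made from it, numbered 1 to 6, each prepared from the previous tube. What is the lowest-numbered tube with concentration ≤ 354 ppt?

tube 5

Tube n has concentration 454 ppb / 5ⁿ.
Need 5ⁿ ≥ 454 ppb / 354 ppt = 1282, so n ≥ 4.45.
First such tube: n = 5.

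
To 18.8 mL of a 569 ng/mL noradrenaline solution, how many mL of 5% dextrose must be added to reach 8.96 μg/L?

1180 mL

8.96 μg/L = 8.96 ng/mL.
V₂ = C₁V₁/C₂ = 569 × 18.8 / 8.96 = 1194 mL.
Diluent to add = V₂ − V₁ = 1194 − 18.8 = 1180 mL.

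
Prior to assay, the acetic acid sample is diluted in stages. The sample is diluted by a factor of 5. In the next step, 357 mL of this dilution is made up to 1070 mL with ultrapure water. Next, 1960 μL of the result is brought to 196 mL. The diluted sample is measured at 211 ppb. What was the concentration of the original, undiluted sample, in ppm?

Overall dilution factor = 5 × 2.997 × 100 = 1499.
Original = 211 ppb × 1499 = 3.16 × 10⁵ ppb = 316 ppm.

316 ppm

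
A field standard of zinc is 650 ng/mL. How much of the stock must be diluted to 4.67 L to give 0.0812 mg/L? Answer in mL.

0.0812 mg/L = 81.2 ng/mL.
V₁ = C₂V₂/C₁ = 81.2 × 4.67 / 650 = 0.583 L = 583 mL.

583 mL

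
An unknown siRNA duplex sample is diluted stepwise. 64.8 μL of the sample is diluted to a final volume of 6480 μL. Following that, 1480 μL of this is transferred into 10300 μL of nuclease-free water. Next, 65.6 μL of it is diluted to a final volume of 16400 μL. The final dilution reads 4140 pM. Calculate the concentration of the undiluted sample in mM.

0.824 mM

Overall dilution factor = 100 × 7.959 × 250 = 1.99 × 10⁵.
Original = 4140 pM × 1.99 × 10⁵ = 8.24 × 10⁸ pM = 0.824 mM.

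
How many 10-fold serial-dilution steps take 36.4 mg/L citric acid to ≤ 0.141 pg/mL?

9

Need 10ⁿ ≥ 2.58 × 10⁸, so n ≥ log(2.58 × 10⁸)/log(10) = 8.41.
Minimum whole steps: n = 9.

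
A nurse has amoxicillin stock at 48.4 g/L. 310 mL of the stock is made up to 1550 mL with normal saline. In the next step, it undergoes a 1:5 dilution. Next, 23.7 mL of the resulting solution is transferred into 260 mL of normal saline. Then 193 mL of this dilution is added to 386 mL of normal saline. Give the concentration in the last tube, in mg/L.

Overall dilution factor = 5 × 5 × 11.97 × 3 = 898.
48.4 g/L / 898 = 0.0539 g/L = 53.9 mg/L.

53.9 mg/L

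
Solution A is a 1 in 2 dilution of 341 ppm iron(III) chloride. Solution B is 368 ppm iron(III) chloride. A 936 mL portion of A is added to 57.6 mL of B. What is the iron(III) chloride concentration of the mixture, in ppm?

182 ppm

C_A = 341 ppm / 2 = 170 ppm.
C_mix = (C_A·V_A + C_B·V_B)/(V_A + V_B) = (170×936 + 368×57.6) / 993.6 = 182 ppm.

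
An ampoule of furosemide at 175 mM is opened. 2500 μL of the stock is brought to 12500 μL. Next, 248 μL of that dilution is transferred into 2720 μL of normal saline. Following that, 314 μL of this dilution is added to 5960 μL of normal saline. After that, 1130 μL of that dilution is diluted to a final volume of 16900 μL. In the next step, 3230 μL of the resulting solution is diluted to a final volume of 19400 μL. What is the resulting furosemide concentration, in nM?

1630 nM

Overall dilution factor = 5 × 11.97 × 19.98 × 14.96 × 6.006 = 1.07 × 10⁵.
175 mM / 1.07 × 10⁵ = 1.63 × 10⁻³ mM = 1630 nM.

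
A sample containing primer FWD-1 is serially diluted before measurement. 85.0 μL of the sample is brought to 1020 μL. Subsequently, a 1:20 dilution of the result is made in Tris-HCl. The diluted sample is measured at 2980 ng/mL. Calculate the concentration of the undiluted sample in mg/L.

Overall dilution factor = 12 × 20 = 240.
Original = 2980 ng/mL × 240 = 7.15 × 10⁵ ng/mL = 715 mg/L.

715 mg/L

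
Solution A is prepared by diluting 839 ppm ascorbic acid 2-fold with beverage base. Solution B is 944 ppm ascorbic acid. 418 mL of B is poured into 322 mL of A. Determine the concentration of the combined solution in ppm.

716 ppm

C_A = 839 ppm / 2 = 420 ppm.
C_mix = (C_A·V_A + C_B·V_B)/(V_A + V_B) = (420×322 + 944×418) / 740.0 = 716 ppm.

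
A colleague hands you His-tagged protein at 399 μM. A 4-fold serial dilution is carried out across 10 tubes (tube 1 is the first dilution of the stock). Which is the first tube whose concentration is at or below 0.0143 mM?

tube 3

Tube n has concentration 399 μM / 4ⁿ.
Need 4ⁿ ≥ 399 μM / 0.0143 mM = 27.9, so n ≥ 2.40.
First such tube: n = 3.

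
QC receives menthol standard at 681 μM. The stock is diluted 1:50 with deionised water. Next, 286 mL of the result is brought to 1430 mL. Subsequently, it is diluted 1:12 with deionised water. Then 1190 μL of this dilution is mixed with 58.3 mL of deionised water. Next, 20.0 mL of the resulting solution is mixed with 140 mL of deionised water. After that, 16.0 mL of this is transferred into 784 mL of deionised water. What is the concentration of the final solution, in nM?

Overall dilution factor = 50 × 5 × 12 × 49.99 × 8 × 50 = 6.00 × 10⁷.
681 μM / 6.00 × 10⁷ = 1.14 × 10⁻⁵ μM = 0.0114 nM.

0.0114 nM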